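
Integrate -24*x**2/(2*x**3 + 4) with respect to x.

-4*log(2*x**3 + 4) + C

Let u = 2*x**3 + 4, so du = (6*x**2) dx.
Rewriting, the integral becomes -4·∫ 1/u du = -4·log(u).
Substituting back, u = 2*x**3 + 4.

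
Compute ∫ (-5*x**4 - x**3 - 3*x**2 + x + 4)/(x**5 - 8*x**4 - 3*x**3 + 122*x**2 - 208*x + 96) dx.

-3397*log(x - 6)/250 + 173*log(x - 4)/18 - 88*log(x - 1)/225 - 79*log(x + 4)/125 + 4/(75*x - 75) + C

Factor the denominator: (x - 6)*(x - 4)*(x - 1)**2*(x + 4).
Partial-fraction decomposition: -79/(125*(x + 4)) - 88/(225*(x - 1)) - 4/(75*(x - 1)**2) + 173/(18*(x - 4)) - 3397/(250*(x - 6)).
Integrate each term; A/(x−a) gives A·log|x−a|; A/(x−a)² gives −A/(x−a).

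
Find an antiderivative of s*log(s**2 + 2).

Let u = s**2 + 2, so du = (2*s) ds.
The integral becomes (1/2)·∫ log(u) du; integrate by parts with u′=log(u), dv′=du.

s**2*log(s**2 + 2)/2 - s**2/2 + log(s**2 + 2) + C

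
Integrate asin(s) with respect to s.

Use integration by parts with u = arcsin(s), dv = ds.
Then du = 1/sqrt(-s**2 + 1) ds.

s*asin(s) + sqrt(-s**2 + 1) + C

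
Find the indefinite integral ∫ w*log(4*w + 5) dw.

Use integration by parts with u = log(4*w + 5), dv = w dw.
Then du = 4/(4*w + 5) dw and v = w**2/2.

w**2*log(4*w + 5)/2 - w**2/4 + 5*w/8 - 25*log(4*w + 5)/32 + C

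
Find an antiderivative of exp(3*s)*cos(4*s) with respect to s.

4*exp(3*s)*sin(4*s)/25 + 3*exp(3*s)*cos(4*s)/25 + C

Let I denote the integral. Integrate by parts with u = cos(4*s), dv = exp(3*s) ds, so v = exp(3*s)/3: I = exp(3*s)*cos(4*s)/3 + (4/3)·∫ exp(3*s)*sin(4*s) ds.
Apply parts again with u = sin(4*s), dv = exp(3*s) ds: ∫ exp(3*s)*sin(4*s) ds = exp(3*s)*sin(4*s)/3 − (4/3)·I. Substituting back brings back I: I = 4*exp(3*s)*sin(4*s)/9 + exp(3*s)*cos(4*s)/3 − (16/9)·I.
Solving for I: (1 + 16/9)·I equals the remaining terms, so I = (9/25)·(4*exp(3*s)*sin(4*s)/9 + exp(3*s)*cos(4*s)/3).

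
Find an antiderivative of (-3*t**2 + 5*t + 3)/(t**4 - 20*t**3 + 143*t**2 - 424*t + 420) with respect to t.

Factor the denominator: (t - 7)*(t - 6)*(t - 5)*(t - 2).
Partial-fraction decomposition: -1/(60*(t - 2)) - 47/(6*(t - 5)) + 75/(4*(t - 6)) - 109/(10*(t - 7)).
Integrate each term: A/(t−a) contributes A·log|t−a|.

-109*log(t - 7)/10 + 75*log(t - 6)/4 - 47*log(t - 5)/6 - log(t - 2)/60 + C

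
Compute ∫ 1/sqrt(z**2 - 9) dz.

Substitute z = 3·sec(θ), so dz = 3·sec(θ)*tan(θ) dθ and the radical becomes sqrt(z**2 - 9) = 3·tan(θ) by the Pythagorean identity.
Integrate the resulting trig expression in θ, then back-substitute sec(θ) = z/3, tan(θ) = sqrt(z**2 - 9)/3 (absorbing any constant into C).

log(z + sqrt(z**2 - 9)) + C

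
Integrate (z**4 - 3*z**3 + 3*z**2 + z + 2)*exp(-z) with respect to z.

(-z**4 - z**3 - 6*z**2 - 13*z - 15)*exp(-z) + C

Use integration by parts with u = z**4 - 3*z**3 + 3*z**2 + z + 2, dv = exp(-z) dz, so v = -exp(-z).
Apply parts 4 times (tabular method): alternate signs, differentiate u down to 0, integrate dv up.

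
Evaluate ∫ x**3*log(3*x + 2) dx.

x**4*log(3*x + 2)/4 - x**4/16 + x**3/18 - x**2/18 + 2*x/27 - 4*log(3*x + 2)/81 + C

Use integration by parts with u = log(3*x + 2), dv = x**3 dx.
Then du = 3/(3*x + 2) dx and v = x**4/4.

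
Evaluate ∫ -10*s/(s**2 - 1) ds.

Let u = s**2 - 1, so du = (2*s) ds.
Rewriting, the integral becomes -5·∫ 1/u du = -5·log(u).
Substituting back, u = s**2 - 1.

-5*log(s**2 - 1) + C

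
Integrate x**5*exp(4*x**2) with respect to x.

(8*x**4 - 4*x**2 + 1)*exp(4*x**2)/64 + C

Let u = x², du = 2x dx; rewrite as (1/2)∫ u^2·exp(4u) du.
Now integrate by parts 2 times.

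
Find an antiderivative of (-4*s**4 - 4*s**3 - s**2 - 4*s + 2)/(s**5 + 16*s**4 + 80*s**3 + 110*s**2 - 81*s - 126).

-11*log(s - 1)/448 - log(s + 1)/24 - 211*log(s + 3)/96 + 866*log(s + 6)/21 - 8251*log(s + 7)/192 + C

Factor the denominator: (s - 1)*(s + 1)*(s + 3)*(s + 6)*(s + 7).
Partial-fraction decomposition: -8251/(192*(s + 7)) + 866/(21*(s + 6)) - 211/(96*(s + 3)) - 1/(24*(s + 1)) - 11/(448*(s - 1)).
Integrate each term: A/(s−a) contributes A·log|s−a|.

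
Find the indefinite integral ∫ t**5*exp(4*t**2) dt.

Let u = t², du = 2t dt; rewrite as (1/2)∫ u^2·exp(4u) du.
Now integrate by parts 2 times.

(8*t**4 - 4*t**2 + 1)*exp(4*t**2)/64 + C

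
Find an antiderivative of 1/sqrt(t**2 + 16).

log(t + sqrt(t**2 + 16)) + C

Substitute t = 4·tan(θ), so dt = 4·sec(θ)^2 dθ and the radical becomes sqrt(t**2 + 16) = 4·sec(θ) by the Pythagorean identity.
Integrate the resulting trig expression in θ, then back-substitute tan(θ) = t/4, sec(θ) = sqrt(t**2 + 16)/4 (absorbing any constant into C).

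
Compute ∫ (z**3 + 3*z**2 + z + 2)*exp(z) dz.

Use integration by parts with u = z**3 + 3*z**2 + z + 2, dv = exp(z) dz, so v = exp(z).
Apply parts 3 times (tabular method): alternate signs, differentiate u down to 0, integrate dv up.

(z**3 + z + 1)*exp(z) + C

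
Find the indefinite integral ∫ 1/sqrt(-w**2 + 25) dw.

asin(w/5) + C

Substitute w = 5·sin(θ), so dw = 5·cos(θ) dθ and the radical becomes sqrt(-w**2 + 25) = 5·cos(θ) by the Pythagorean identity.
Integrate the resulting trig expression in θ, then back-substitute θ = asin(w/5), sin(θ) = w/5, cos(θ) = sqrt(-w**2 + 25)/5 (absorbing any constant into C).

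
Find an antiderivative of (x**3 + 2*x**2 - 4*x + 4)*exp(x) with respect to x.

Use integration by parts with u = x**3 + 2*x**2 - 4*x + 4, dv = exp(x) dx, so v = exp(x).
Apply parts 3 times (tabular method): alternate signs, differentiate u down to 0, integrate dv up.

(x**3 - x**2 - 2*x + 6)*exp(x) + C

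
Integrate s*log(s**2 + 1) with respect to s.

Let u = s**2 + 1, so du = (2*s) ds.
The integral becomes (1/2)·∫ log(u) du; integrate by parts with u′=log(u), dv′=du.

s**2*log(s**2 + 1)/2 - s**2/2 + log(s**2 + 1)/2 + C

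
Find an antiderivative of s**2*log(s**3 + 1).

s**3*log(s**3 + 1)/3 - s**3/3 + log(s**3 + 1)/3 + C

Let u = s**3 + 1, so du = (3*s**2) ds.
The integral becomes (1/3)·∫ log(u) du; integrate by parts with u′=log(u), dv′=du.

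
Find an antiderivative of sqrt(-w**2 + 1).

Substitute w = sin(θ), so dw = cos(θ) dθ and the radical becomes sqrt(-w**2 + 1) = cos(θ) by the Pythagorean identity.
Integrate the resulting trig expression in θ, then back-substitute θ = asin(w), sin(θ) = w, cos(θ) = sqrt(-w**2 + 1) (absorbing any constant into C).

w*sqrt(-w**2 + 1)/2 + asin(w)/2 + C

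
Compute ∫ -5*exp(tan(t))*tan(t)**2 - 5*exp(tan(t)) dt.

Let u = tan(t), so du = (tan(t)**2 + 1) dt.
Rewriting, the integral becomes -5·∫ e^u du = -5·e^u.
Substituting back, u = tan(t).

-5*exp(tan(t)) + C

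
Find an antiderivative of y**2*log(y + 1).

Use integration by parts with u = log(y + 1), dv = y**2 dy.
Then du = 1/(y + 1) dy and v = y**3/3.

y**3*log(y + 1)/3 - y**3/9 + y**2/6 - y/3 + log(y + 1)/3 + C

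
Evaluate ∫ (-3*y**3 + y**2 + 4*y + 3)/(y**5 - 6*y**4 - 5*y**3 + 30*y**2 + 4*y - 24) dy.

-117*log(y - 6)/224 + 3*log(y - 2)/16 + log(y - 1)/6 - log(y + 1)/14 + 23*log(y + 2)/96 + C

Factor the denominator: (y - 6)*(y - 2)*(y - 1)*(y + 1)*(y + 2).
Partial-fraction decomposition: 23/(96*(y + 2)) - 1/(14*(y + 1)) + 1/(6*(y - 1)) + 3/(16*(y - 2)) - 117/(224*(y - 6)).
Integrate each term: A/(y−a) contributes A·log|y−a|.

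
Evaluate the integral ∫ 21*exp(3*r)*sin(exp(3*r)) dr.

-7*cos(exp(3*r)) + C

Let u = exp(3*r), so du = (3*exp(3*r)) dr.
Rewriting, the integral becomes 7·∫ sin(u) du = 7·-cos(u).
Substituting back, u = exp(3*r).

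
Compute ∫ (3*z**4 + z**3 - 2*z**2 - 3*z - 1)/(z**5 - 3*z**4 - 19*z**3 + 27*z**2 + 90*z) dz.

-log(z)/90 + 967*log(z - 5)/280 - 121*log(z - 3)/90 - 37*log(z + 2)/70 + 103*log(z + 3)/72 + C

Factor the denominator: z*(z - 5)*(z - 3)*(z + 2)*(z + 3).
Partial-fraction decomposition: 103/(72*(z + 3)) - 37/(70*(z + 2)) - 121/(90*(z - 3)) + 967/(280*(z - 5)) - 1/(90*z).
Integrate each term: A/(z−a) contributes A·log|z−a|.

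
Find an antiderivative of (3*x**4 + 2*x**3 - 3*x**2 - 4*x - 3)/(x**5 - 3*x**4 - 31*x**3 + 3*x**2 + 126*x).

Factor the denominator: x*(x - 7)*(x - 2)*(x + 3)**2.
Partial-fraction decomposition: 1477/(1500*(x + 3)) - 57/(50*(x + 3)**2) - 41/(250*(x - 2)) + 7711/(3500*(x - 7)) - 1/(42*x).
Integrate each term; A/(x−a) gives A·log|x−a|; A/(x−a)² gives −A/(x−a).

-log(x)/42 + 7711*log(x - 7)/3500 - 41*log(x - 2)/250 + 1477*log(x + 3)/1500 + 57/(50*x + 150) + C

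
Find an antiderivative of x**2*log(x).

x**3*log(x)/3 - x**3/9 + C

Use integration by parts with u = log(x), dv = x**2 dx.
Then du = 1/x dx and v = x**3/3.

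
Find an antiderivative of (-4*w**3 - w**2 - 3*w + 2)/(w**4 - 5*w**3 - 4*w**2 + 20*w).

log(w)/10 - 538*log(w - 5)/105 + 5*log(w - 2)/3 - 9*log(w + 2)/14 + C

Factor the denominator: w*(w - 5)*(w - 2)*(w + 2).
Partial-fraction decomposition: -9/(14*(w + 2)) + 5/(3*(w - 2)) - 538/(105*(w - 5)) + 1/(10*w).
Integrate each term: A/(w−a) contributes A·log|w−a|.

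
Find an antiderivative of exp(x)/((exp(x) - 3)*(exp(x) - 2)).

Let u = e^x, du = e^x dx.
The integral becomes ∫ du/((u-3)(u-2)); decompose into partial fractions.

log(exp(x) - 3) - log(exp(x) - 2) + C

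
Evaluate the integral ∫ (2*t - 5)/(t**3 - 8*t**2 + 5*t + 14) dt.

9*log(t - 7)/40 + log(t - 2)/15 - 7*log(t + 1)/24 + C

Factor the denominator: (t - 7)*(t - 2)*(t + 1).
Partial-fraction decomposition: -7/(24*(t + 1)) + 1/(15*(t - 2)) + 9/(40*(t - 7)).
Integrate each term: A/(t−a) contributes A·log|t−a|.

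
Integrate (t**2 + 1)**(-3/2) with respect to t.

t/sqrt(t**2 + 1) + C

Substitute t = tan(θ), so dt = sec(θ)^2 dθ and the radical becomes sqrt(t**2 + 1) = sec(θ) by the Pythagorean identity.
Integrate the resulting trig expression in θ, then back-substitute tan(θ) = t, sec(θ) = sqrt(t**2 + 1) (absorbing any constant into C).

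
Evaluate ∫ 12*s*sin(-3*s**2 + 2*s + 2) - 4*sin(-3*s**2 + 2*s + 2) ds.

Let u = 3*s**2 - 2*s - 2, so du = (6*s - 2) ds.
Rewriting, the integral becomes -2·∫ sin(u) du = -2·-cos(u).
Substituting back, u = 3*s**2 - 2*s - 2.

2*cos(-3*s**2 + 2*s + 2) + C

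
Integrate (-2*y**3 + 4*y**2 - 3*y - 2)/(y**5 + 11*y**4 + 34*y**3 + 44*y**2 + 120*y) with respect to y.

Factor the denominator: y*(y + 5)*(y + 6)*(y**2 + 4).
Partial-fraction decomposition: (31*y + 164)/(580*(y**2 + 4)) + 37/(15*(y + 6)) - 363/(145*(y + 5)) - 1/(60*y).
Integrate each term; A/(y−a) gives A·log|y−a|; the (By+D)/(y²+p²) term gives a log and an atan.

-log(y)/60 - 363*log(y + 5)/145 + 37*log(y + 6)/15 + 31*log(y**2 + 4)/1160 + 41*atan(y/2)/290 + C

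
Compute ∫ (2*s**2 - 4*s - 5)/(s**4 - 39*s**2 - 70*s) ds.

Factor the denominator: s*(s - 7)*(s + 2)*(s + 5).
Partial-fraction decomposition: -13/(36*(s + 5)) + 11/(54*(s + 2)) + 65/(756*(s - 7)) + 1/(14*s).
Integrate each term: A/(s−a) contributes A·log|s−a|.

log(s)/14 + 65*log(s - 7)/756 + 11*log(s + 2)/54 - 13*log(s + 5)/36 + C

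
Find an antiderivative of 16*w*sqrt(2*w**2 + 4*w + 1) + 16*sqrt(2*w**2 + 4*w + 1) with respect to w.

8*(2*w**2 + 4*w + 1)**(3/2)/3 + C

Let u = 2*w**2 + 4*w + 1, so du = (4*w + 4) dw.
Rewriting, the integral becomes 4·∫ √u du = 4·(2/3)u^(3/2).
Substituting back, u = 2*w**2 + 4*w + 1.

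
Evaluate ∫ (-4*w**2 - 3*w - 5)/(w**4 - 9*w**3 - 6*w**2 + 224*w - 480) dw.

-167*log(w - 6)/44 + 133*log(w - 4)/36 + 10*log(w + 5)/99 - 9/(2*w - 8) + C

Factor the denominator: (w - 6)*(w - 4)**2*(w + 5).
Partial-fraction decomposition: 10/(99*(w + 5)) + 133/(36*(w - 4)) + 9/(2*(w - 4)**2) - 167/(44*(w - 6)).
Integrate each term; A/(w−a) gives A·log|w−a|; A/(w−a)² gives −A/(w−a).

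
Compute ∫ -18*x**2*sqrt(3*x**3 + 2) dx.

Let u = 3*x**3 + 2, so du = (9*x**2) dx.
Rewriting, the integral becomes -2·∫ √u du = -2·(2/3)u^(3/2).
Substituting back, u = 3*x**3 + 2.

-4*(3*x**3 + 2)**(3/2)/3 + C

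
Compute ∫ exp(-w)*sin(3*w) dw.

-exp(-w)*sin(3*w)/10 - 3*exp(-w)*cos(3*w)/10 + C

Let I denote the integral. Integrate by parts with u = sin(3*w), dv = exp(-w) dw, so v = -exp(-w): I = -exp(-w)*sin(3*w) + 3·∫ exp(-w)*cos(3*w) dw.
Apply parts again with u = cos(3*w), dv = exp(-w) dw: ∫ exp(-w)*cos(3*w) dw = -exp(-w)*cos(3*w) − 3·I. Substituting back brings back I: I = -exp(-w)*sin(3*w) - 3*exp(-w)*cos(3*w) − 9·I.
Solving for I: (1 + 9)·I equals the remaining terms, so I = (1/10)·(-exp(-w)*sin(3*w) - 3*exp(-w)*cos(3*w)).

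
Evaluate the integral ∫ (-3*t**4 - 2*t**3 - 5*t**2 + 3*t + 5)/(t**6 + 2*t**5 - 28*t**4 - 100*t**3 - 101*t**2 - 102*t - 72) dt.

-121*log(t - 6)/630 + log(t + 1)/21 - 119*log(t + 3)/90 + 727*log(t + 4)/510 + 7*log(t**2 + 1)/340 - 11*atan(t)/170 + C

Factor the denominator: (t - 6)*(t + 1)*(t + 3)*(t + 4)*(t**2 + 1).
Partial-fraction decomposition: (7*t - 11)/(170*(t**2 + 1)) + 727/(510*(t + 4)) - 119/(90*(t + 3)) + 1/(21*(t + 1)) - 121/(630*(t - 6)).
Integrate each term; A/(t−a) gives A·log|t−a|; the (Bt+D)/(t²+p²) term gives a log and an atan.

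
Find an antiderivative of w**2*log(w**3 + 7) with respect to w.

w**3*log(w**3 + 7)/3 - w**3/3 + 7*log(w**3 + 7)/3 + C

Let u = w**3 + 7, so du = (3*w**2) dw.
The integral becomes (1/3)·∫ log(u) du; integrate by parts with u′=log(u), dv′=du.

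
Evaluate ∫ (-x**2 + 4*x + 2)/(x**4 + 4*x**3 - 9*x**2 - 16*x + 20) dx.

3*log(x - 2)/14 + 43*log(x + 5)/126 - 5*log(x**2 + x - 2)/18 + C

Factor the denominator: (x - 2)*(x - 1)*(x + 2)*(x + 5).
Partial-fraction decomposition: 43/(126*(x + 5)) - 5/(18*(x + 2)) - 5/(18*(x - 1)) + 3/(14*(x - 2)).
Integrate each term: A/(x−a) contributes A·log|x−a|.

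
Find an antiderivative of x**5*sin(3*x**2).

Let u = x², du = 2x dx; rewrite as (1/2)∫ u^2·sin(3u) du.
Now integrate by parts 2 times.

-x**4*cos(3*x**2)/6 + x**2*sin(3*x**2)/9 + cos(3*x**2)/27 + C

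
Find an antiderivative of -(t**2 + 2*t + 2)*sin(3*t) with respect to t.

t**2*cos(3*t)/3 - 2*t*sin(3*t)/9 + 2*t*cos(3*t)/3 - 2*sin(3*t)/9 + 16*cos(3*t)/27 + C

Use integration by parts with u = t**2 + 2*t + 2, dv = -sin(3*t) dt, so v = cos(3*t)/3.
Apply parts 2 times (tabular method): alternate signs, differentiate u down to 0, integrate dv up.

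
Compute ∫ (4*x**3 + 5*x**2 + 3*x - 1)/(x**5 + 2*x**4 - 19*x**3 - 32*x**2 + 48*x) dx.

Factor the denominator: x*(x - 4)*(x - 1)*(x + 3)*(x + 4).
Partial-fraction decomposition: -189/(160*(x + 4)) + 73/(84*(x + 3)) - 11/(60*(x - 1)) + 347/(672*(x - 4)) - 1/(48*x).
Integrate each term: A/(x−a) contributes A·log|x−a|.

-log(x)/48 + 347*log(x - 4)/672 - 11*log(x - 1)/60 + 73*log(x + 3)/84 - 189*log(x + 4)/160 + C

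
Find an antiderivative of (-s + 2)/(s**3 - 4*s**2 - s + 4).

Factor the denominator: (s - 4)*(s - 1)*(s + 1).
Partial-fraction decomposition: 3/(10*(s + 1)) - 1/(6*(s - 1)) - 2/(15*(s - 4)).
Integrate each term: A/(s−a) contributes A·log|s−a|.

-2*log(s - 4)/15 - log(s - 1)/6 + 3*log(s + 1)/10 + C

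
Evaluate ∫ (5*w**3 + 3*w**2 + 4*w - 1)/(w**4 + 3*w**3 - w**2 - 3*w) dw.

log(w)/3 + 11*log(w - 1)/8 - 7*log(w + 1)/4 + 121*log(w + 3)/24 + C

Factor the denominator: w*(w - 1)*(w + 1)*(w + 3).
Partial-fraction decomposition: 121/(24*(w + 3)) - 7/(4*(w + 1)) + 11/(8*(w - 1)) + 1/(3*w).
Integrate each term: A/(w−a) contributes A·log|w−a|.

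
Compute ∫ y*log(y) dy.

y**2*log(y)/2 - y**2/4 + C

Use integration by parts with u = log(y), dv = y dy.
Then du = 1/y dy and v = y**2/2.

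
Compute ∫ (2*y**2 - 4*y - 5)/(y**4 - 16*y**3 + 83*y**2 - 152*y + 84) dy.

Factor the denominator: (y - 7)*(y - 6)*(y - 2)*(y - 1).
Partial-fraction decomposition: 7/(30*(y - 1)) - 1/(4*(y - 2)) - 43/(20*(y - 6)) + 13/(6*(y - 7)).
Integrate each term: A/(y−a) contributes A·log|y−a|.

13*log(y - 7)/6 - 43*log(y - 6)/20 - log(y - 2)/4 + 7*log(y - 1)/30 + C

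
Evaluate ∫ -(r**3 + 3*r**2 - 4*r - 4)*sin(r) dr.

Use integration by parts with u = r**3 + 3*r**2 - 4*r - 4, dv = -sin(r) dr, so v = cos(r).
Apply parts 3 times (tabular method): alternate signs, differentiate u down to 0, integrate dv up.

r**3*cos(r) - 3*r**2*sin(r) + 3*r**2*cos(r) - 6*r*sin(r) - 10*r*cos(r) + 10*sin(r) - 10*cos(r) + C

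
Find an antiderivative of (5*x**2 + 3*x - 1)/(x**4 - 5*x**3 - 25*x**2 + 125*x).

-log(x)/125 + 113*log(x - 5)/500 - 109*log(x + 5)/500 - 139/(50*x - 250) + C

Factor the denominator: x*(x - 5)**2*(x + 5).
Partial-fraction decomposition: -109/(500*(x + 5)) + 113/(500*(x - 5)) + 139/(50*(x - 5)**2) - 1/(125*x).
Integrate each term; A/(x−a) gives A·log|x−a|; A/(x−a)² gives −A/(x−a).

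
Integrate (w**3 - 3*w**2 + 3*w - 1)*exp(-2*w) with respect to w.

Use integration by parts with u = w**3 - 3*w**2 + 3*w - 1, dv = exp(-2*w) dw, so v = -exp(-2*w)/2.
Apply parts 3 times (tabular method): alternate signs, differentiate u down to 0, integrate dv up.

(-4*w**3 + 6*w**2 - 6*w + 1)*exp(-2*w)/8 + C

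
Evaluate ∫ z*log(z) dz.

Use integration by parts with u = log(z), dv = z dz.
Then du = 1/z dz and v = z**2/2.

z**2*log(z)/2 - z**2/4 + C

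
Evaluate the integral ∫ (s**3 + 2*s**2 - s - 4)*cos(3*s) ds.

Use integration by parts with u = s**3 + 2*s**2 - s - 4, dv = cos(3*s) ds, so v = sin(3*s)/3.
Apply parts 3 times (tabular method): alternate signs, differentiate u down to 0, integrate dv up.

s**3*sin(3*s)/3 + 2*s**2*sin(3*s)/3 + s**2*cos(3*s)/3 - 5*s*sin(3*s)/9 + 4*s*cos(3*s)/9 - 40*sin(3*s)/27 - 5*cos(3*s)/27 + C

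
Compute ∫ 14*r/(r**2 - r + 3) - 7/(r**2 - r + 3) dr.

Let u = r**2 - r + 3, so du = (2*r - 1) dr.
Rewriting, the integral becomes 7·∫ 1/u du = 7·log(u).
Substituting back, u = r**2 - r + 3.

7*log(r**2 - r + 3) + C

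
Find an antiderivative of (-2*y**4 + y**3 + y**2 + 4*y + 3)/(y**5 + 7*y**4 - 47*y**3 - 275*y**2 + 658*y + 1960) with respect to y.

-359*log(y - 5)/336 + 413*log(y - 4)/726 - 41*log(y + 2)/1050 - 212191*log(y + 7)/145200 - 1707/(220*y + 1540) + C

Factor the denominator: (y - 5)*(y - 4)*(y + 2)*(y + 7)**2.
Partial-fraction decomposition: -212191/(145200*(y + 7)) + 1707/(220*(y + 7)**2) - 41/(1050*(y + 2)) + 413/(726*(y - 4)) - 359/(336*(y - 5)).
Integrate each term; A/(y−a) gives A·log|y−a|; A/(y−a)² gives −A/(y−a).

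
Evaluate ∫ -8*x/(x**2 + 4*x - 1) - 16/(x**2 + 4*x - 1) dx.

-4*log(x**2 + 4*x - 1) + C

Let u = x**2 + 4*x - 1, so du = (2*x + 4) dx.
Rewriting, the integral becomes -4·∫ 1/u du = -4·log(u).
Substituting back, u = x**2 + 4*x - 1.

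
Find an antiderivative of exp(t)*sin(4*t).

Let I denote the integral. Integrate by parts with u = sin(4*t), dv = exp(t) dt, so v = exp(t): I = exp(t)*sin(4*t) − 4·∫ exp(t)*cos(4*t) dt.
Apply parts again with u = cos(4*t), dv = exp(t) dt: ∫ exp(t)*cos(4*t) dt = exp(t)*cos(4*t) + 4·I. Substituting back brings back I: I = exp(t)*sin(4*t) - 4*exp(t)*cos(4*t) − 16·I.
Solving for I: (1 + 16)·I equals the remaining terms, so I = (1/17)·(exp(t)*sin(4*t) - 4*exp(t)*cos(4*t)).

exp(t)*sin(4*t)/17 - 4*exp(t)*cos(4*t)/17 + C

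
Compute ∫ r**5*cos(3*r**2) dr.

Let u = r², du = 2r dr; rewrite as (1/2)∫ u^2·cos(3u) du.
Now integrate by parts 2 times.

r**4*sin(3*r**2)/6 + r**2*cos(3*r**2)/9 - sin(3*r**2)/27 + C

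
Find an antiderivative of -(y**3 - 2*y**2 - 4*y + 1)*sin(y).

y**3*cos(y) - 3*y**2*sin(y) - 2*y**2*cos(y) + 4*y*sin(y) - 10*y*cos(y) + 10*sin(y) + 5*cos(y) + C

Use integration by parts with u = y**3 - 2*y**2 - 4*y + 1, dv = -sin(y) dy, so v = cos(y).
Apply parts 3 times (tabular method): alternate signs, differentiate u down to 0, integrate dv up.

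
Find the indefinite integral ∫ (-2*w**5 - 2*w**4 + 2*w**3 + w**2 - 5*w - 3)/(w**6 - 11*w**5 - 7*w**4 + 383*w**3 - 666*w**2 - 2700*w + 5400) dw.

1484845*log(w - 6)/52272 - 7253*log(w - 5)/240 + 89*log(w - 2)/1680 + 97*log(w + 3)/2160 - 4797*log(w + 5)/16940 + 5903/(132*w - 792) + C

Factor the denominator: (w - 6)**2*(w - 5)*(w - 2)*(w + 3)*(w + 5).
Partial-fraction decomposition: -4797/(16940*(w + 5)) + 97/(2160*(w + 3)) + 89/(1680*(w - 2)) - 7253/(240*(w - 5)) + 1484845/(52272*(w - 6)) - 5903/(132*(w - 6)**2).
Integrate each term; A/(w−a) gives A·log|w−a|; A/(w−a)² gives −A/(w−a).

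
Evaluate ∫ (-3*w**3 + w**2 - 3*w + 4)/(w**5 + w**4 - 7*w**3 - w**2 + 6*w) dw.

Factor the denominator: w*(w - 2)*(w - 1)*(w + 1)*(w + 3).
Partial-fraction decomposition: 103/(120*(w + 3)) - 11/(12*(w + 1)) + 1/(8*(w - 1)) - 11/(15*(w - 2)) + 2/(3*w).
Integrate each term: A/(w−a) contributes A·log|w−a|.

2*log(w)/3 - 11*log(w - 2)/15 + log(w - 1)/8 - 11*log(w + 1)/12 + 103*log(w + 3)/120 + C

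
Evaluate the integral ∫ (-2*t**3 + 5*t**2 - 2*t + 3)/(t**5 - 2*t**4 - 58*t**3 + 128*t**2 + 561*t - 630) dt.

-29*log(t - 6)/65 + 11*log(t - 5)/32 + log(t - 1)/160 - 3*log(t + 3)/32 + 79*log(t + 7)/416 + C

Factor the denominator: (t - 6)*(t - 5)*(t - 1)*(t + 3)*(t + 7).
Partial-fraction decomposition: 79/(416*(t + 7)) - 3/(32*(t + 3)) + 1/(160*(t - 1)) + 11/(32*(t - 5)) - 29/(65*(t - 6)).
Integrate each term: A/(t−a) contributes A·log|t−a|.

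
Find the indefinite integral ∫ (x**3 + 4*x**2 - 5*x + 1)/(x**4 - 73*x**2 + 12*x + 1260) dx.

13649*log(x - 6)/20449 + log(x + 5)/242 + 111*log(x + 7)/338 - 331/(143*x - 858) + C

Factor the denominator: (x - 6)**2*(x + 5)*(x + 7).
Partial-fraction decomposition: 111/(338*(x + 7)) + 1/(242*(x + 5)) + 13649/(20449*(x - 6)) + 331/(143*(x - 6)**2).
Integrate each term; A/(x−a) gives A·log|x−a|; A/(x−a)² gives −A/(x−a).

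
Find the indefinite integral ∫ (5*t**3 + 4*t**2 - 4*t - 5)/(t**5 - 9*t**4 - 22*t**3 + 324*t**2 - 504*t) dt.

5*log(t)/504 + 1878*log(t - 7)/455 - 1195*log(t - 6)/288 + 43*log(t - 2)/320 - 917*log(t + 6)/7488 + C

Factor the denominator: t*(t - 7)*(t - 6)*(t - 2)*(t + 6).
Partial-fraction decomposition: -917/(7488*(t + 6)) + 43/(320*(t - 2)) - 1195/(288*(t - 6)) + 1878/(455*(t - 7)) + 5/(504*t).
Integrate each term: A/(t−a) contributes A·log|t−a|.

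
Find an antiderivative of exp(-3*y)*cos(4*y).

Let I denote the integral. Integrate by parts with u = cos(4*y), dv = exp(-3*y) dy, so v = -exp(-3*y)/3: I = -exp(-3*y)*cos(4*y)/3 − (4/3)·∫ exp(-3*y)*sin(4*y) dy.
Apply parts again with u = sin(4*y), dv = exp(-3*y) dy: ∫ exp(-3*y)*sin(4*y) dy = -exp(-3*y)*sin(4*y)/3 + (4/3)·I. Substituting back brings back I: I = 4*exp(-3*y)*sin(4*y)/9 - exp(-3*y)*cos(4*y)/3 − (16/9)·I.
Solving for I: (1 + 16/9)·I equals the remaining terms, so I = (9/25)·(4*exp(-3*y)*sin(4*y)/9 - exp(-3*y)*cos(4*y)/3).

4*exp(-3*y)*sin(4*y)/25 - 3*exp(-3*y)*cos(4*y)/25 + C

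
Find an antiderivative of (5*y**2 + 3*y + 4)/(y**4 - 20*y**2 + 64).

log(y - 4) - 5*log(y - 2)/8 + 3*log(y + 2)/8 - 3*log(y + 4)/4 + C

Factor the denominator: (y - 4)*(y - 2)*(y + 2)*(y + 4).
Partial-fraction decomposition: -3/(4*(y + 4)) + 3/(8*(y + 2)) - 5/(8*(y - 2)) + 1/(y - 4).
Integrate each term: A/(y−a) contributes A·log|y−a|.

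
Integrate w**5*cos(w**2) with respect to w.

w**4*sin(w**2)/2 + w**2*cos(w**2) - sin(w**2) + C

Let u = w², du = 2w dw; rewrite as (1/2)∫ u^2·cos(1u) du.
Now integrate by parts 2 times.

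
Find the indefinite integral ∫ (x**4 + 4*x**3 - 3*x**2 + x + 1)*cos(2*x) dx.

Use integration by parts with u = x**4 + 4*x**3 - 3*x**2 + x + 1, dv = cos(2*x) dx, so v = sin(2*x)/2.
Apply parts 4 times (tabular method): alternate signs, differentiate u down to 0, integrate dv up.

x**4*sin(2*x)/2 + 2*x**3*sin(2*x) + x**3*cos(2*x) - 3*x**2*sin(2*x) + 3*x**2*cos(2*x) - 5*x*sin(2*x)/2 - 3*x*cos(2*x) + 2*sin(2*x) - 5*cos(2*x)/4 + C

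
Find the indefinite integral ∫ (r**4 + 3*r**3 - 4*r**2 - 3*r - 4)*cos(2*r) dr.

Use integration by parts with u = r**4 + 3*r**3 - 4*r**2 - 3*r - 4, dv = cos(2*r) dr, so v = sin(2*r)/2.
Apply parts 4 times (tabular method): alternate signs, differentiate u down to 0, integrate dv up.

r**4*sin(2*r)/2 + 3*r**3*sin(2*r)/2 + r**3*cos(2*r) - 7*r**2*sin(2*r)/2 + 9*r**2*cos(2*r)/4 - 15*r*sin(2*r)/4 - 7*r*cos(2*r)/2 - sin(2*r)/4 - 15*cos(2*r)/8 + C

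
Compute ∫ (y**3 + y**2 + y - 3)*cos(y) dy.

y**3*sin(y) + y**2*sin(y) + 3*y**2*cos(y) - 5*y*sin(y) + 2*y*cos(y) - 5*sin(y) - 5*cos(y) + C

Use integration by parts with u = y**3 + y**2 + y - 3, dv = cos(y) dy, so v = sin(y).
Apply parts 3 times (tabular method): alternate signs, differentiate u down to 0, integrate dv up.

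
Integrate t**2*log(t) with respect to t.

t**3*log(t)/3 - t**3/9 + C

Use integration by parts with u = log(t), dv = t**2 dt.
Then du = 1/t dt and v = t**3/3.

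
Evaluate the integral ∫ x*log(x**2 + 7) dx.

Let u = x**2 + 7, so du = (2*x) dx.
The integral becomes (1/2)·∫ log(u) du; integrate by parts with u′=log(u), dv′=du.

x**2*log(x**2 + 7)/2 - x**2/2 + 7*log(x**2 + 7)/2 + C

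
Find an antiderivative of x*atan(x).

Use integration by parts with u = arctan(x), dv = x dx.
Then du = 1/(x**2 + 1) dx.

x**2*atan(x)/2 - x/2 + atan(x)/2 + C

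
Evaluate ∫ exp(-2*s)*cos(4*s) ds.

Let I denote the integral. Integrate by parts with u = cos(4*s), dv = exp(-2*s) ds, so v = -exp(-2*s)/2: I = -exp(-2*s)*cos(4*s)/2 − 2·∫ exp(-2*s)*sin(4*s) ds.
Apply parts again with u = sin(4*s), dv = exp(-2*s) ds: ∫ exp(-2*s)*sin(4*s) ds = -exp(-2*s)*sin(4*s)/2 + 2·I. Substituting back brings back I: I = exp(-2*s)*sin(4*s) - exp(-2*s)*cos(4*s)/2 − 4·I.
Solving for I: (1 + 4)·I equals the remaining terms, so I = (1/5)·(exp(-2*s)*sin(4*s) - exp(-2*s)*cos(4*s)/2).

exp(-2*s)*sin(4*s)/5 - exp(-2*s)*cos(4*s)/10 + C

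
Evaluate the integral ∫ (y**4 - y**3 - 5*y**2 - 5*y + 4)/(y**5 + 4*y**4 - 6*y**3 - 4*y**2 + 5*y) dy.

Factor the denominator: y*(y - 1)**2*(y + 1)*(y + 5).
Partial-fraction decomposition: 109/(120*(y + 5)) - 3/(8*(y + 1)) - 1/(3*(y - 1)) - 1/(2*(y - 1)**2) + 4/(5*y).
Integrate each term; A/(y−a) gives A·log|y−a|; A/(y−a)² gives −A/(y−a).

4*log(y)/5 - log(y - 1)/3 - 3*log(y + 1)/8 + 109*log(y + 5)/120 + 1/(2*y - 2) + C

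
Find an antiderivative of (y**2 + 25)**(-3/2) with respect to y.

y/(25*sqrt(y**2 + 25)) + C

Substitute y = 5·tan(θ), so dy = 5·sec(θ)^2 dθ and the radical becomes sqrt(y**2 + 25) = 5·sec(θ) by the Pythagorean identity.
Integrate the resulting trig expression in θ, then back-substitute tan(θ) = y/5, sec(θ) = sqrt(y**2 + 25)/5 (absorbing any constant into C).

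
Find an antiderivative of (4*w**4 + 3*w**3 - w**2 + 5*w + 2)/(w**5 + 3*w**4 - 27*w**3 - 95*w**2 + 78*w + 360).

959*log(w - 5)/576 - 16*log(w - 2)/75 - 19567*log(w + 3)/1600 + 133*log(w + 4)/9 - 221/(40*w + 120) + C

Factor the denominator: (w - 5)*(w - 2)*(w + 3)**2*(w + 4).
Partial-fraction decomposition: 133/(9*(w + 4)) - 19567/(1600*(w + 3)) + 221/(40*(w + 3)**2) - 16/(75*(w - 2)) + 959/(576*(w - 5)).
Integrate each term; A/(w−a) gives A·log|w−a|; A/(w−a)² gives −A/(w−a).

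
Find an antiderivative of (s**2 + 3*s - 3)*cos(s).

s**2*sin(s) + 3*s*sin(s) + 2*s*cos(s) - 5*sin(s) + 3*cos(s) + C

Use integration by parts with u = s**2 + 3*s - 3, dv = cos(s) ds, so v = sin(s).
Apply parts 2 times (tabular method): alternate signs, differentiate u down to 0, integrate dv up.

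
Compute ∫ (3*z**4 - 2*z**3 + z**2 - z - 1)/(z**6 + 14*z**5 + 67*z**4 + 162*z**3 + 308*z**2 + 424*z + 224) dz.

Factor the denominator: (z + 1)*(z + 2)*(z + 4)*(z + 7)*(z**2 + 4).
Partial-fraction decomposition: -(341*z + 634)/(4240*(z**2 + 4)) - 1324/(795*(z + 7)) + 61/(24*(z + 4)) - 69/(80*(z + 2)) + 1/(15*(z + 1)).
Integrate each term; A/(z−a) gives A·log|z−a|; the (Bz+D)/(z²+p²) term gives a log and an atan.

log(z + 1)/15 - 69*log(z + 2)/80 + 61*log(z + 4)/24 - 1324*log(z + 7)/795 - 341*log(z**2 + 4)/8480 - 317*atan(z/2)/4240 + C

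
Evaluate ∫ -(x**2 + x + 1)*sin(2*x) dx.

x**2*cos(2*x)/2 - x*sin(2*x)/2 + x*cos(2*x)/2 - sin(2*x)/4 + cos(2*x)/4 + C

Use integration by parts with u = x**2 + x + 1, dv = -sin(2*x) dx, so v = cos(2*x)/2.
Apply parts 2 times (tabular method): alternate signs, differentiate u down to 0, integrate dv up.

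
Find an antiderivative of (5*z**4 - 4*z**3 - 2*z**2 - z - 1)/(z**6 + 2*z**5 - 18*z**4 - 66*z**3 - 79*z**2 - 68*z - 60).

367*log(z - 5)/1456 + 207*log(z + 2)/35 - 497*log(z + 3)/80 + 3*log(z**2 + 1)/130 - 9*atan(z)/130 + 3/(z + 2) + C

Factor the denominator: (z - 5)*(z + 2)**2*(z + 3)*(z**2 + 1).
Partial-fraction decomposition: 3*(2*z - 3)/(130*(z**2 + 1)) - 497/(80*(z + 3)) + 207/(35*(z + 2)) - 3/(z + 2)**2 + 367/(1456*(z - 5)).
Integrate each term; A/(z−a) gives A·log|z−a|; the (Bz+D)/(z²+p²) term gives a log and an atan.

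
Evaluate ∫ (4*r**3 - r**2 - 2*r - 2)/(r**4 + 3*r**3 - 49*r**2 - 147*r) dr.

2*log(r)/147 + 1307*log(r - 7)/980 - 113*log(r + 3)/120 + 1409*log(r + 7)/392 + C

Factor the denominator: r*(r - 7)*(r + 3)*(r + 7).
Partial-fraction decomposition: 1409/(392*(r + 7)) - 113/(120*(r + 3)) + 1307/(980*(r - 7)) + 2/(147*r).
Integrate each term: A/(r−a) contributes A·log|r−a|.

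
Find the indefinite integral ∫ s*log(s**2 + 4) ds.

Let u = s**2 + 4, so du = (2*s) ds.
The integral becomes (1/2)·∫ log(u) du; integrate by parts with u′=log(u), dv′=du.

s**2*log(s**2 + 4)/2 - s**2/2 + 2*log(s**2 + 4) + C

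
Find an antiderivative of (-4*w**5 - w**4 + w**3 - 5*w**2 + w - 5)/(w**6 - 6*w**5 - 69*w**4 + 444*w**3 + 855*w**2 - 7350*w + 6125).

Factor the denominator: (w - 7)*(w - 5)**2*(w - 1)*(w + 5)*(w + 7).
Partial-fraction decomposition: -21409/(10752*(w + 7)) + 2323/(2880*(w + 5)) + 13/(4608*(w - 1)) + 13849/(960*(w - 5)) + 875/(64*(w - 5)**2) - 69529/(4032*(w - 7)).
Integrate each term; A/(w−a) gives A·log|w−a|; A/(w−a)² gives −A/(w−a).

-69529*log(w - 7)/4032 + 13849*log(w - 5)/960 + 13*log(w - 1)/4608 + 2323*log(w + 5)/2880 - 21409*log(w + 7)/10752 - 875/(64*w - 320) + C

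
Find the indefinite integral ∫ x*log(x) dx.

x**2*log(x)/2 - x**2/4 + C

Use integration by parts with u = log(x), dv = x dx.
Then du = 1/x dx and v = x**2/2.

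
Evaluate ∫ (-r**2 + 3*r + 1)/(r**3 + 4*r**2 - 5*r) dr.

Factor the denominator: r*(r - 1)*(r + 5).
Partial-fraction decomposition: -13/(10*(r + 5)) + 1/(2*(r - 1)) - 1/(5*r).
Integrate each term: A/(r−a) contributes A·log|r−a|.

-log(r)/5 + log(r - 1)/2 - 13*log(r + 5)/10 + C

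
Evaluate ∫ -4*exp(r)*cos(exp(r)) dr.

-4*sin(exp(r)) + C

Let u = exp(r), so du = (exp(r)) dr.
Rewriting, the integral becomes -4·∫ cos(u) du = -4·sin(u).
Substituting back, u = exp(r).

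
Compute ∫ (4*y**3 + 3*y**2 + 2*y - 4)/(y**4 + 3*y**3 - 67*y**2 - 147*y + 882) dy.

1529*log(y - 7)/728 - 137*log(y - 3)/360 - 772*log(y + 6)/117 + 1243*log(y + 7)/140 + C

Factor the denominator: (y - 7)*(y - 3)*(y + 6)*(y + 7).
Partial-fraction decomposition: 1243/(140*(y + 7)) - 772/(117*(y + 6)) - 137/(360*(y - 3)) + 1529/(728*(y - 7)).
Integrate each term: A/(y−a) contributes A·log|y−a|.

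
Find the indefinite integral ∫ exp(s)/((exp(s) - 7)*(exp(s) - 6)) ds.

log(exp(s) - 7) - log(exp(s) - 6) + C

Let u = e^s, du = e^s ds.
The integral becomes ∫ du/((u-7)(u-6)); decompose into partial fractions.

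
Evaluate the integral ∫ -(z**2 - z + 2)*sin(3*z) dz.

Use integration by parts with u = z**2 - z + 2, dv = -sin(3*z) dz, so v = cos(3*z)/3.
Apply parts 2 times (tabular method): alternate signs, differentiate u down to 0, integrate dv up.

z**2*cos(3*z)/3 - 2*z*sin(3*z)/9 - z*cos(3*z)/3 + sin(3*z)/9 + 16*cos(3*z)/27 + C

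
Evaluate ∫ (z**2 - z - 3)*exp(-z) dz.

(-z**2 - z + 2)*exp(-z) + C

Use integration by parts with u = z**2 - z - 3, dv = exp(-z) dz, so v = -exp(-z).
Apply parts 2 times (tabular method): alternate signs, differentiate u down to 0, integrate dv up.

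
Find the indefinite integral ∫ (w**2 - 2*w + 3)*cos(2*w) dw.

w**2*sin(2*w)/2 - w*sin(2*w) + w*cos(2*w)/2 + 5*sin(2*w)/4 - cos(2*w)/2 + C

Use integration by parts with u = w**2 - 2*w + 3, dv = cos(2*w) dw, so v = sin(2*w)/2.
Apply parts 2 times (tabular method): alternate signs, differentiate u down to 0, integrate dv up.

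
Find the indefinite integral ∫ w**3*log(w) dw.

Use integration by parts with u = log(w), dv = w**3 dw.
Then du = 1/w dw and v = w**4/4.

w**4*log(w)/4 - w**4/16 + C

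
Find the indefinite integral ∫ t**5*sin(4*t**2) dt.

-t**4*cos(4*t**2)/8 + t**2*sin(4*t**2)/16 + cos(4*t**2)/64 + C

Let u = t², du = 2t dt; rewrite as (1/2)∫ u^2·sin(4u) du.
Now integrate by parts 2 times.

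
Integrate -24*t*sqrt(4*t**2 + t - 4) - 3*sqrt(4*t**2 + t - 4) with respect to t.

-2*(4*t**2 + t - 4)**(3/2) + C

Let u = 4*t**2 + t - 4, so du = (8*t + 1) dt.
Rewriting, the integral becomes -3·∫ √u du = -3·(2/3)u^(3/2).
Substituting back, u = 4*t**2 + t - 4.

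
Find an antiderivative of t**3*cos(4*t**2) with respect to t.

t**2*sin(4*t**2)/8 + cos(4*t**2)/32 + C

Let u = t², du = 2t dt; rewrite as (1/2)∫ u^1·cos(4u) du.
Now integrate by parts 1 time.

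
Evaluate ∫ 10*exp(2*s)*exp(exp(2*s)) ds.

Let u = exp(2*s), so du = (2*exp(2*s)) ds.
Rewriting, the integral becomes 5·∫ e^u du = 5·e^u.
Substituting back, u = exp(2*s).

5*exp(exp(2*s)) + C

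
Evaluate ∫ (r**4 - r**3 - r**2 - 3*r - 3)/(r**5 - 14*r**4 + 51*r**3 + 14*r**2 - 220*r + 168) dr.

397*log(r - 7)/54 - 1023*log(r - 6)/160 - log(r - 2)/16 + 7*log(r - 1)/90 + 23*log(r + 2)/864 + C

Factor the denominator: (r - 7)*(r - 6)*(r - 2)*(r - 1)*(r + 2).
Partial-fraction decomposition: 23/(864*(r + 2)) + 7/(90*(r - 1)) - 1/(16*(r - 2)) - 1023/(160*(r - 6)) + 397/(54*(r - 7)).
Integrate each term: A/(r−a) contributes A·log|r−a|.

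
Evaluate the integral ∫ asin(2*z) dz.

z*asin(2*z) + sqrt(-4*z**2 + 1)/2 + C

Use integration by parts with u = arcsin(2*z), dv = dz.
Then du = 2/sqrt(-4*z**2 + 1) dz.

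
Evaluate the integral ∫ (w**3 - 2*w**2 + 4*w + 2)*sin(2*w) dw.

-w**3*cos(2*w)/2 + 3*w**2*sin(2*w)/4 + w**2*cos(2*w) - w*sin(2*w) - 5*w*cos(2*w)/4 + 5*sin(2*w)/8 - 3*cos(2*w)/2 + C

Use integration by parts with u = w**3 - 2*w**2 + 4*w + 2, dv = sin(2*w) dw, so v = -cos(2*w)/2.
Apply parts 3 times (tabular method): alternate signs, differentiate u down to 0, integrate dv up.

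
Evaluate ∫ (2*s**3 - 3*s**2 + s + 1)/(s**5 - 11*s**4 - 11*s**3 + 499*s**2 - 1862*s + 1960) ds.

547*log(s - 7)/420 - 181*log(s - 5)/72 + 85*log(s - 4)/66 - 7*log(s - 2)/270 - 839*log(s + 7)/16632 + C

Factor the denominator: (s - 7)*(s - 5)*(s - 4)*(s - 2)*(s + 7).
Partial-fraction decomposition: -839/(16632*(s + 7)) - 7/(270*(s - 2)) + 85/(66*(s - 4)) - 181/(72*(s - 5)) + 547/(420*(s - 7)).
Integrate each term: A/(s−a) contributes A·log|s−a|.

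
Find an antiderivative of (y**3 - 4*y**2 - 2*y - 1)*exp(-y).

(-y**3 + y**2 + 4*y + 5)*exp(-y) + C

Use integration by parts with u = y**3 - 4*y**2 - 2*y - 1, dv = exp(-y) dy, so v = -exp(-y).
Apply parts 3 times (tabular method): alternate signs, differentiate u down to 0, integrate dv up.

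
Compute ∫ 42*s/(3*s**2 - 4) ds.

Let u = 3*s**2 - 4, so du = (6*s) ds.
Rewriting, the integral becomes 7·∫ 1/u du = 7·log(u).
Substituting back, u = 3*s**2 - 4.

7*log(3*s**2 - 4) + C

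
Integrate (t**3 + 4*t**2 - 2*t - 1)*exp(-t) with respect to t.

(-t**3 - 7*t**2 - 12*t - 11)*exp(-t) + C

Use integration by parts with u = t**3 + 4*t**2 - 2*t - 1, dv = exp(-t) dt, so v = -exp(-t).
Apply parts 3 times (tabular method): alternate signs, differentiate u down to 0, integrate dv up.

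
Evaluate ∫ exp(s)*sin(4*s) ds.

exp(s)*sin(4*s)/17 - 4*exp(s)*cos(4*s)/17 + C

Let I denote the integral. Integrate by parts with u = sin(4*s), dv = exp(s) ds, so v = exp(s): I = exp(s)*sin(4*s) − 4·∫ exp(s)*cos(4*s) ds.
Apply parts again with u = cos(4*s), dv = exp(s) ds: ∫ exp(s)*cos(4*s) ds = exp(s)*cos(4*s) + 4·I. Substituting back brings back I: I = exp(s)*sin(4*s) - 4*exp(s)*cos(4*s) − 16·I.
Solving for I: (1 + 16)·I equals the remaining terms, so I = (1/17)·(exp(s)*sin(4*s) - 4*exp(s)*cos(4*s)).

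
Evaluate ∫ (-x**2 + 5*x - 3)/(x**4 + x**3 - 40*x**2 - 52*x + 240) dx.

Factor the denominator: (x - 6)*(x - 2)*(x + 4)*(x + 5).
Partial-fraction decomposition: 53/(77*(x + 5)) - 13/(20*(x + 4)) - 1/(56*(x - 2)) - 9/(440*(x - 6)).
Integrate each term: A/(x−a) contributes A·log|x−a|.

-9*log(x - 6)/440 - log(x - 2)/56 - 13*log(x + 4)/20 + 53*log(x + 5)/77 + C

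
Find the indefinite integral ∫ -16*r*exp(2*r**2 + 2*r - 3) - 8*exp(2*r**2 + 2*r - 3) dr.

-4*exp(2*r**2 + 2*r - 3) + C

Let u = 2*r**2 + 2*r - 3, so du = (4*r + 2) dr.
Rewriting, the integral becomes -4·∫ e^u du = -4·e^u.
Substituting back, u = 2*r**2 + 2*r - 3.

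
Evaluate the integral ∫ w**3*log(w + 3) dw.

Use integration by parts with u = log(w + 3), dv = w**3 dw.
Then du = 1/(w + 3) dw and v = w**4/4.

w**4*log(w + 3)/4 - w**4/16 + w**3/4 - 9*w**2/8 + 27*w/4 - 81*log(w + 3)/4 + C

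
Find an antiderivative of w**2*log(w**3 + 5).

w**3*log(w**3 + 5)/3 - w**3/3 + 5*log(w**3 + 5)/3 + C

Let u = w**3 + 5, so du = (3*w**2) dw.
The integral becomes (1/3)·∫ log(u) du; integrate by parts with u′=log(u), dv′=du.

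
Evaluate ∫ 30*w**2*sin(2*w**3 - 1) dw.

-5*cos(2*w**3 - 1) + C

Let u = 2*w**3 - 1, so du = (6*w**2) dw.
Rewriting, the integral becomes 5·∫ sin(u) du = 5·-cos(u).
Substituting back, u = 2*w**3 - 1.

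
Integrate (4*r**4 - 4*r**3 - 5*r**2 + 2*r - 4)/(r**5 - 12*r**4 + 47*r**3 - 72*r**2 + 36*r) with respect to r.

-log(r)/9 + 1037*log(r - 6)/90 - 173*log(r - 3)/18 + 3*log(r - 2)/2 + 7*log(r - 1)/10 + C

Factor the denominator: r*(r - 6)*(r - 3)*(r - 2)*(r - 1).
Partial-fraction decomposition: 7/(10*(r - 1)) + 3/(2*(r - 2)) - 173/(18*(r - 3)) + 1037/(90*(r - 6)) - 1/(9*r).
Integrate each term: A/(r−a) contributes A·log|r−a|.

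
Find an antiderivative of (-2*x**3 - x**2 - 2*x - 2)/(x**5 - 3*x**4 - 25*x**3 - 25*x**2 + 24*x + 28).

-751*log(x - 7)/3888 + 7*log(x - 1)/108 + log(x + 1)/16 + 16*log(x + 2)/243 + 14/(27*x + 54) + C

Factor the denominator: (x - 7)*(x - 1)*(x + 1)*(x + 2)**2.
Partial-fraction decomposition: 16/(243*(x + 2)) - 14/(27*(x + 2)**2) + 1/(16*(x + 1)) + 7/(108*(x - 1)) - 751/(3888*(x - 7)).
Integrate each term; A/(x−a) gives A·log|x−a|; A/(x−a)² gives −A/(x−a).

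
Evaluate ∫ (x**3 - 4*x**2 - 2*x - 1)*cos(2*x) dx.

Use integration by parts with u = x**3 - 4*x**2 - 2*x - 1, dv = cos(2*x) dx, so v = sin(2*x)/2.
Apply parts 3 times (tabular method): alternate signs, differentiate u down to 0, integrate dv up.

x**3*sin(2*x)/2 - 2*x**2*sin(2*x) + 3*x**2*cos(2*x)/4 - 7*x*sin(2*x)/4 - 2*x*cos(2*x) + sin(2*x)/2 - 7*cos(2*x)/8 + C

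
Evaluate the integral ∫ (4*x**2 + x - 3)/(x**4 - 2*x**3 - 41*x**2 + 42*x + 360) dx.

49*log(x - 6)/66 - 65*log(x - 4)/126 + 5*log(x + 3)/21 - 46*log(x + 5)/99 + C

Factor the denominator: (x - 6)*(x - 4)*(x + 3)*(x + 5).
Partial-fraction decomposition: -46/(99*(x + 5)) + 5/(21*(x + 3)) - 65/(126*(x - 4)) + 49/(66*(x - 6)).
Integrate each term: A/(x−a) contributes A·log|x−a|.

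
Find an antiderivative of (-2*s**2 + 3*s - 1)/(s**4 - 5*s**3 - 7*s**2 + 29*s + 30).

-3*log(s - 5)/7 + log(s - 3)/4 - log(s + 1)/4 + 3*log(s + 2)/7 + C

Factor the denominator: (s - 5)*(s - 3)*(s + 1)*(s + 2).
Partial-fraction decomposition: 3/(7*(s + 2)) - 1/(4*(s + 1)) + 1/(4*(s - 3)) - 3/(7*(s - 5)).
Integrate each term: A/(s−a) contributes A·log|s−a|.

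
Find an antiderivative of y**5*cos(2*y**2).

Let u = y², du = 2y dy; rewrite as (1/2)∫ u^2·cos(2u) du.
Now integrate by parts 2 times.

y**4*sin(2*y**2)/4 + y**2*cos(2*y**2)/4 - sin(2*y**2)/8 + C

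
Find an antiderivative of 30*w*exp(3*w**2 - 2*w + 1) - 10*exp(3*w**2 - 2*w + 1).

5*exp(3*w**2 - 2*w + 1) + C

Let u = 3*w**2 - 2*w + 1, so du = (6*w - 2) dw.
Rewriting, the integral becomes 5·∫ e^u du = 5·e^u.
Substituting back, u = 3*w**2 - 2*w + 1.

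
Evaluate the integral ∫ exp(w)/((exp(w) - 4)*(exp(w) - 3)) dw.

Let u = e^w, du = e^w dw.
The integral becomes ∫ du/((u-4)(u-3)); decompose into partial fractions.

log(exp(w) - 4) - log(exp(w) - 3) + C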